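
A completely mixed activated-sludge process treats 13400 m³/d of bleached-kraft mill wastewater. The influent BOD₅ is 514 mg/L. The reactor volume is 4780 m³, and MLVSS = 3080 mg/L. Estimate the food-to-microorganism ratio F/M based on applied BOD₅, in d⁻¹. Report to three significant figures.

F/M = applied load / biomass = Q·S₀/(V·X) = 13400 × 514 / (4780 × 3080) = 0.4678 d⁻¹.

F/M ≈ 0.468 d⁻¹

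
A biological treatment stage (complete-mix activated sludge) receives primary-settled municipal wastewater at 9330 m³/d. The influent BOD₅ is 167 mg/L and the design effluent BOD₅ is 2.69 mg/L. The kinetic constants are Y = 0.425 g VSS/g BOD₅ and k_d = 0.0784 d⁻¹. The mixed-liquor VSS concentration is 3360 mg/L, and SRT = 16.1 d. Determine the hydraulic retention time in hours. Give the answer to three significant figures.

Steady-state biomass mass balance: V·X·(1 + k_d·θ_c) = Y·Q·(S₀ − S)·θ_c, so V = 0.425 × 9330 × (167 − 2.69) × 16.1 / [3360 × (1 + 0.0784 × 16.1)] = 1.05×10^7 / 7601 = 1380 m³.
Hydraulic retention time τ = V/Q = 1380 / 9330 = 0.1479 d = 3.550 h.

τ ≈ 3.55 h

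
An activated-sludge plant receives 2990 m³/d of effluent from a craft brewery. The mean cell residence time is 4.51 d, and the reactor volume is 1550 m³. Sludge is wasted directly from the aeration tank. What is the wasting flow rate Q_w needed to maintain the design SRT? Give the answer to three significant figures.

Q_w ≈ 344 m³/d

Wasting from the aeration tank: Q_w = V / θ_c = 1550 / 4.51 = 343.7 m³/d.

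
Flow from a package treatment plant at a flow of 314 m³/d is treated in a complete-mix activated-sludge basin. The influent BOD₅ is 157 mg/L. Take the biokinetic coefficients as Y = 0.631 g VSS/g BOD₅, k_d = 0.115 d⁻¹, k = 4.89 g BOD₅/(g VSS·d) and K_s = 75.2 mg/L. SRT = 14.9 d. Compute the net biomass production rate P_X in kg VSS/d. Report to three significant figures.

Effluent substrate depends only on kinetics and SRT: S = K_s(1 + k_d θ_c) / [θ_c(Yk − k_d) − 1] = 75.2 × (1 + 0.115 × 14.9) / [14.9 × (0.631 × 4.89 − 0.115) − 1] = 204.1 / 43.26 = 4.717 mg/L.
The observed yield is Y_obs = Y/(1 + k_d·θ_c) = 0.631 / (1 + 0.115 × 14.9) = 0.631 / 2.713 = 0.2325 g VSS per g BOD₅ removed.
Substrate removed = Q·(S₀ − S) = 314 m³/d × (157 − 4.72) g/m³ = 4.78×10^4 g/d = 47.82 kg/d.
Biomass produced: P_X = Y_obs·Q·ΔS = 0.2325 × 47.82 ≈ 11.12 kg VSS/d.

P_X ≈ 11.1 kg VSS/d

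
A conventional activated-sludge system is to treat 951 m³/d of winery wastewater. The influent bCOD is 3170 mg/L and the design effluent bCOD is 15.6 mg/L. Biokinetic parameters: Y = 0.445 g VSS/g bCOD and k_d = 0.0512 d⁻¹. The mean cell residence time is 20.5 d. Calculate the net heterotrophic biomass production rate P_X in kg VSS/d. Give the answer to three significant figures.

Correct the yield for decay: Y_obs = Y/(1 + k_d θ_c) = 0.445 / (1 + 0.0512 × 20.5) = 0.445 / 2.050 = 0.2171.
Q·(S₀ − S) = 951 × (3170 − 15.6) × 10⁻³ = 3000 kg/d removed.
So the net sludge growth is P_X = 0.2171 × 3000 = 651.3 kg VSS/d.

P_X ≈ 651 kg VSS/d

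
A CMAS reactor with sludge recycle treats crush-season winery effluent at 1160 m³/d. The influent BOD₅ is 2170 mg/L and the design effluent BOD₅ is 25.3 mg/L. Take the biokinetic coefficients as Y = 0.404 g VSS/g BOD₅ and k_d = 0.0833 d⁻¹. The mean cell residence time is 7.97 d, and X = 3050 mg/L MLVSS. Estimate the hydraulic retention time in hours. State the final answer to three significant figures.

τ ≈ 32.7 h

From the SRT design equation V = Y Q (S₀−S) θ_c / [X (1 + k_d θ_c)] = 0.404 × 1160 × (2170 − 25.3) × 7.97 / [3050 × (1 + 0.0833 × 7.97)] = 8.01×10^6 / 5075 = 1578 m³.
τ = V/Q = 1578/1160 = 1.361 d, or 32.66 h.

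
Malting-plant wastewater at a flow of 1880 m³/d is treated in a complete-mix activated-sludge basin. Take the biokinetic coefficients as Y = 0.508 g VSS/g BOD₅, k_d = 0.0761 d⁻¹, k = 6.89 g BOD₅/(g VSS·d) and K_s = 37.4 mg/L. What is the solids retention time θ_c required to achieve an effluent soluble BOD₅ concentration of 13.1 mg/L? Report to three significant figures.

Specific growth rate at S = 13.1 mg/L: μ = YkS/(K_s+S) = 0.508·6.89·13.1/(37.4+13.1) = 0.9080 d⁻¹.
1/θ_c = 0.9080 − 0.0761 = 0.8319 d⁻¹, so θ_c = 1.202 d.

θ_c ≈ 1.20 d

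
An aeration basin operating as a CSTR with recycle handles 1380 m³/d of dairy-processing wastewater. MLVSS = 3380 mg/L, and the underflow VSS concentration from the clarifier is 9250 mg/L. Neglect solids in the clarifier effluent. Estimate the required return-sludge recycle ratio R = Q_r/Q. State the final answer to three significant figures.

R = Q_r/Q = X/(X_r − X) = 3380 / (9250 − 3380) = 0.5758.

R ≈ 0.576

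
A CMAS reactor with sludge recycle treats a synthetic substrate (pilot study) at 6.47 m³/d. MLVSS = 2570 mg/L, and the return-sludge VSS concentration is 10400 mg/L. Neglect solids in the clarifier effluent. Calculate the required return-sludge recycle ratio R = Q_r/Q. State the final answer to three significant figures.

R = Q_r/Q = X/(X_r − X) = 2570 / (10400 − 2570) = 0.3282.

R ≈ 0.328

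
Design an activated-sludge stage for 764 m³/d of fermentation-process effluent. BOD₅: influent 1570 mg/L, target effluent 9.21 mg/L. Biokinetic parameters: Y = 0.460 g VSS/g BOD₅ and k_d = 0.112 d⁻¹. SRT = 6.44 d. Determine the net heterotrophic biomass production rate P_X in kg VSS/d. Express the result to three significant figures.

P_X ≈ 319 kg VSS/d

Correct the yield for decay: Y_obs = Y/(1 + k_d θ_c) = 0.460 / (1 + 0.112 × 6.44) = 0.460 / 1.721 = 0.2672.
ΔS = 1570 − 9.21 = 1561 mg/L, so the substrate removal rate is 764 × 1561/1000 = 1192 kg BOD₅/d.
Net biomass production P_X = Y_obs × Q·(S₀ − S) = 0.2672 × 1192 = 318.7 kg VSS/d.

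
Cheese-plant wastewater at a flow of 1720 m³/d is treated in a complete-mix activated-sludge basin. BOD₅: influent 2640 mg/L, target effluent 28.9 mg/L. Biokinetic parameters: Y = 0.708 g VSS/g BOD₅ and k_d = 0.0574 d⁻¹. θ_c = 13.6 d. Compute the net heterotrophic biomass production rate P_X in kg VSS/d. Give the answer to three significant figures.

P_X ≈ 1790 kg VSS/d

Y_obs = Y / (1 + k_d θ_c) = 0.708 / (1 + 0.0574 × 13.6) = 0.708 / 1.781 = 0.3976.
ΔS = 2640 − 28.9 = 2611 mg/L, so the substrate removal rate is 1720 × 2611/1000 = 4491 kg BOD₅/d.
So the net sludge growth is P_X = 0.3976 × 4491 = 1786 kg VSS/d.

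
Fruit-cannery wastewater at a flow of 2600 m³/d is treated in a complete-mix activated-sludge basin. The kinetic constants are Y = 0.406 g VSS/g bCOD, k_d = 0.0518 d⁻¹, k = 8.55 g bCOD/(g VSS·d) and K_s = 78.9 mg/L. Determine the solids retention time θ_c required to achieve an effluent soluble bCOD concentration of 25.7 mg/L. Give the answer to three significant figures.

θ_c ≈ 1.25 d

At the target effluent, Y k S/(K_s+S) = 0.406×8.55×25.7/104.6 = 0.8529 d⁻¹.
1/θ_c = 0.8529 − 0.0518 = 0.8011 d⁻¹, so θ_c = 1.248 d.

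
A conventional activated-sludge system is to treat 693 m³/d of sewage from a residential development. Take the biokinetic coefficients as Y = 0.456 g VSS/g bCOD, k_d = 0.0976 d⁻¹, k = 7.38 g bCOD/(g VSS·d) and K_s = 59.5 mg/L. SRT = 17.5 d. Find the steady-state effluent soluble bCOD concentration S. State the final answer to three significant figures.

S ≈ 2.87 mg/L

From the Monod/SRT balance for a CMAS, S = K_s·(1+k_d θ_c)/[θ_c·(Y k − k_d) − 1] = 59.5 × (1 + 0.0976 × 17.5) / [17.5 × (0.456 × 7.38 − 0.0976) − 1] = 161.1 / 56.18 = 2.868 mg/L.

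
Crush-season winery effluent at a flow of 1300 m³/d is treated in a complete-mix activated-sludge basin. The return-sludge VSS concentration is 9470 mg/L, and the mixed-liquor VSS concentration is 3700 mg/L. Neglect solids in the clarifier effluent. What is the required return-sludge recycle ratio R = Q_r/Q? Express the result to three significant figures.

R = Q_r/Q = X/(X_r − X) = 3700 / (9470 − 3700) = 0.6412.

R ≈ 0.641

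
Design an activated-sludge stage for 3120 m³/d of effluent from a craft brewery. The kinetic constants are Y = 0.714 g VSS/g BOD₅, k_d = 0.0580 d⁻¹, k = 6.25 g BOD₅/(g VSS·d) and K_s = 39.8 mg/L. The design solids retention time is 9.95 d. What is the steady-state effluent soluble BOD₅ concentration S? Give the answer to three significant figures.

S ≈ 1.47 mg/L

From the Monod/SRT balance for a CMAS, S = K_s·(1+k_d θ_c)/[θ_c·(Y k − k_d) − 1] = 39.8 × (1 + 0.0580 × 9.95) / [9.95 × (0.714 × 6.25 − 0.0580) − 1] = 62.77 / 42.82 = 1.466 mg/L.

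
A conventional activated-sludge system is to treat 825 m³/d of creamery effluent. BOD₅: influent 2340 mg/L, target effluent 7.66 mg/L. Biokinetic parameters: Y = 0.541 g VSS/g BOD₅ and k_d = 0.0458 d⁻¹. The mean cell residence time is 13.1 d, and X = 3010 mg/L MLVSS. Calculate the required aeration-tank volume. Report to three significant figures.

V ≈ 2830 m³

Steady-state biomass mass balance: V·X·(1 + k_d·θ_c) = Y·Q·(S₀ − S)·θ_c, so V = 0.541 × 825 × (2340 − 7.66) × 13.1 / [3010 × (1 + 0.0458 × 13.1)] = 1.36×10^7 / 4816 = 2832 m³.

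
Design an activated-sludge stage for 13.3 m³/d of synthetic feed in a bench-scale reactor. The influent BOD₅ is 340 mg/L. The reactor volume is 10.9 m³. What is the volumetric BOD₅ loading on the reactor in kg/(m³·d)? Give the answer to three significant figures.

L_v ≈ 0.415 kg BOD₅/(m³·d)

Volumetric loading L_v = Q·S₀ / V = 13.3 × 340 g/m³ / 10.90 m³ = 414.9 g/(m³·d) = 0.4149 kg BOD₅/(m³·d).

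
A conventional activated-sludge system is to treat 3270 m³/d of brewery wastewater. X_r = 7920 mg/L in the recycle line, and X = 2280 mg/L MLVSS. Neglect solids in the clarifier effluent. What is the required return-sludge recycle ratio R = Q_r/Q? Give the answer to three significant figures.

R ≈ 0.404

Mass balance around the secondary clarifier (neglecting effluent solids): R = X / (X_r − X) = 2280 / (7920 − 2280) = 0.4043.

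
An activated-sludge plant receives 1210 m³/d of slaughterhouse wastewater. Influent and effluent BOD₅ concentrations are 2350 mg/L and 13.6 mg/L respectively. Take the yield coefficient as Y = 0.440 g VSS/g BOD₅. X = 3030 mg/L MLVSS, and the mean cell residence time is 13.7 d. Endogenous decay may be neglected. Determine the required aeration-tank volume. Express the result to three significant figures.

V·X = Y·Q·ΔS·θ_c gives V = 0.440 × 1210 × (2350 − 13.6) × 13.7 / 3030 = 5624 m³.

V ≈ 5620 m³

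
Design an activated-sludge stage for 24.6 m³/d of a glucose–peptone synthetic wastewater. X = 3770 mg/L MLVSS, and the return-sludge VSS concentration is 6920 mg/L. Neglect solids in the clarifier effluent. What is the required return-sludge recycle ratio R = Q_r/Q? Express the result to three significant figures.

R ≈ 1.20

Solids balance on the clarifier gives (1+R)X = R·X_r, so R = X/(X_r − X) = 3770 / (6920 − 3770) = 1.197.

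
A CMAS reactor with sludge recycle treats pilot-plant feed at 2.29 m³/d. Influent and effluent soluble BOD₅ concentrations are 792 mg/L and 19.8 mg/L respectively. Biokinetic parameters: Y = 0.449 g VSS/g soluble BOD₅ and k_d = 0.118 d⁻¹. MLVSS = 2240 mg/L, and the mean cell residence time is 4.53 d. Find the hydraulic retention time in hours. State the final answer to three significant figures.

Rearranging the biomass balance for a CMAS with decay, V = Y·Q·ΔS·θ_c / [X·(1+k_d θ_c)] = 0.449 × 2.29 × (792 − 19.8) × 4.53 / [2240 × (1 + 0.118 × 4.53)] = 3.6×10^3 / 3437 = 1.046 m³.
Hydraulic retention time τ = V/Q = 1.046 / 2.29 = 0.4569 d = 10.97 h.

τ ≈ 11.0 h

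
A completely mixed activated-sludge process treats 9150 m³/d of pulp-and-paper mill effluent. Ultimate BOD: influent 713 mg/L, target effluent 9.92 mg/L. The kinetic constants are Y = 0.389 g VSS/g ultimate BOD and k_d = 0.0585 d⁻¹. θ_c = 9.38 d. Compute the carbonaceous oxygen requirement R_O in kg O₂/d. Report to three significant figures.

R_O ≈ 4140 kg O₂/d

Y_obs = Y / (1 + k_d θ_c) = 0.389 / (1 + 0.0585 × 9.38) = 0.389 / 1.549 = 0.2512.
Q·(S₀ − S) = 9150 × (713 − 9.92) × 10⁻³ = 6433 kg/d removed.
Net sludge production P_X = 0.2512 × 6433 = 1616 kg VSS/d.
R_O = Q·ΔS − 1.42 P_X = 6433 − 2295 = 4139 kg O₂/d.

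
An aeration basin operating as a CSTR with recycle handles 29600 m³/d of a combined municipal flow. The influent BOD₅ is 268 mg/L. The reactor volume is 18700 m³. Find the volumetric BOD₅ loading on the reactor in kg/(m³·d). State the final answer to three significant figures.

Applied BOD₅ load per unit volume = Q·S₀/V = (29600 × 268/1000)/18700 = 0.4242 kg BOD₅·m⁻³·d⁻¹.

L_v ≈ 0.424 kg BOD₅/(m³·d)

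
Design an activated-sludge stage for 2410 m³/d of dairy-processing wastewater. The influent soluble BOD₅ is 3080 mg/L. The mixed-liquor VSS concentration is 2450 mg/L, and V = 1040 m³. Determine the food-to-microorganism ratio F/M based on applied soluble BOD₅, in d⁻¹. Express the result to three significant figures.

F/M ≈ 2.91 d⁻¹

Food-to-microorganism ratio F/M = Q S₀ / (V X) = 2410 × 3080 / (1040 × 2450) = 2.913 d⁻¹.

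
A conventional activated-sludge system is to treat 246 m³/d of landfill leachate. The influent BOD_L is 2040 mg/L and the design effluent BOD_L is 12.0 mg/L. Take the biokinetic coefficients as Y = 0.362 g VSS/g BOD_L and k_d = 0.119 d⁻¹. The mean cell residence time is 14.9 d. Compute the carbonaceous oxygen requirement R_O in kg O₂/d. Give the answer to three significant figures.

R_O ≈ 406 kg O₂/d

Correct the yield for decay: Y_obs = Y/(1 + k_d θ_c) = 0.362 / (1 + 0.119 × 14.9) = 0.362 / 2.773 = 0.1305.
Mass of BOD_L removed per day: Q(S₀ − S) = 246 × 2028 g/m³ = 498.9 kg/d.
Biomass synthesised: P_X = Y_obs × 498.9 = 65.12 kg VSS/d.
R_O = Q·(S₀ − S) − 1.42·P_X = 498.9 − 1.42 × 65.12 = 406.4 kg O₂/d.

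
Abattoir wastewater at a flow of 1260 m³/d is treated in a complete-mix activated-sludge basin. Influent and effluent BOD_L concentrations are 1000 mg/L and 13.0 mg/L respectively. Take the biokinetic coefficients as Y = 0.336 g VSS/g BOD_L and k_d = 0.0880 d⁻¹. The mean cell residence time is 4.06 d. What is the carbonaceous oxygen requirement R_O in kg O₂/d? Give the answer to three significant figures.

Y_obs = Y / (1 + k_d θ_c) = 0.336 / (1 + 0.0880 × 4.06) = 0.336 / 1.357 = 0.2476.
ΔS = 1000 − 13.0 = 987.0 mg/L, so the substrate removal rate is 1260 × 987.0/1000 = 1244 kg BOD_L/d.
Net sludge production P_X = 0.2476 × 1244 = 307.9 kg VSS/d.
R_O = Q·ΔS − 1.42 P_X = 1244 − 437.2 = 806.5 kg O₂/d.

R_O ≈ 806 kg O₂/d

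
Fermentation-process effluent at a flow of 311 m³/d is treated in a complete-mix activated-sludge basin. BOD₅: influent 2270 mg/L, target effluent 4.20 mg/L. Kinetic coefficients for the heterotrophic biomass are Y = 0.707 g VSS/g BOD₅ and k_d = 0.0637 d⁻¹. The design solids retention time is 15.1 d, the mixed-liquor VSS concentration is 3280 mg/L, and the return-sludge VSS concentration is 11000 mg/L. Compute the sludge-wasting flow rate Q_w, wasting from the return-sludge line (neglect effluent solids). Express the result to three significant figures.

Q_w ≈ 23.1 m³/d

Steady-state biomass mass balance: V·X·(1 + k_d·θ_c) = Y·Q·(S₀ − S)·θ_c, so V = 0.707 × 311 × (2270 − 4.20) × 15.1 / [3280 × (1 + 0.0637 × 15.1)] = 7.52×10^6 / 6435 = 1169 m³.
Wasting from the return line (neglecting effluent solids): Q_w = V·X / (θ_c·X_r) = 1169 × 3280 / (15.1 × 11000) = 23.09 m³/d.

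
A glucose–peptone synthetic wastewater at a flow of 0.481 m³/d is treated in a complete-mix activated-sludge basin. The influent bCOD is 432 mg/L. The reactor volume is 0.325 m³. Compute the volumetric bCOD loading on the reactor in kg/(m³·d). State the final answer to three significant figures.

L_v ≈ 0.639 kg bCOD/(m³·d)

Applied bCOD load per unit volume = Q·S₀/V = (0.481 × 432/1000)/0.3250 = 0.6394 kg bCOD·m⁻³·d⁻¹.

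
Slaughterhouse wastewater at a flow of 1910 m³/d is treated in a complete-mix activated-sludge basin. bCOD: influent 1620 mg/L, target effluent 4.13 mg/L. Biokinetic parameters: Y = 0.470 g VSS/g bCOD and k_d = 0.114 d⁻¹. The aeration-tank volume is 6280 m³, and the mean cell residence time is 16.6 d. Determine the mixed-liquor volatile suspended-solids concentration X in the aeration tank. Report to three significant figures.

X ≈ 1330 mg/L

From V·X·(1 + k_d·θ_c) = Y·Q·(S₀ − S)·θ_c: X = 0.470 × 1910 × (1620 − 4.13) × 16.6 / [6280 × (1 + 0.114 × 16.6)] = 1326 mg/L.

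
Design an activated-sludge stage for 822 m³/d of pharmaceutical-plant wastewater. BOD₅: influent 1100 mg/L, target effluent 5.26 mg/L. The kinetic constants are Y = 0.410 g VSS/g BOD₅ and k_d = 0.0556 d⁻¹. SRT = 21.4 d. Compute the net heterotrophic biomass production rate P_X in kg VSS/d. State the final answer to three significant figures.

P_X ≈ 168 kg VSS/d

Correct the yield for decay: Y_obs = Y/(1 + k_d θ_c) = 0.410 / (1 + 0.0556 × 21.4) = 0.410 / 2.190 = 0.1872.
ΔS = 1100 − 5.26 = 1095 mg/L, so the substrate removal rate is 822 × 1095/1000 = 899.9 kg BOD₅/d.
P_X = Y_obs · Q(S₀ − S) = 0.1872 × 899.9 = 168.5 kg VSS/d.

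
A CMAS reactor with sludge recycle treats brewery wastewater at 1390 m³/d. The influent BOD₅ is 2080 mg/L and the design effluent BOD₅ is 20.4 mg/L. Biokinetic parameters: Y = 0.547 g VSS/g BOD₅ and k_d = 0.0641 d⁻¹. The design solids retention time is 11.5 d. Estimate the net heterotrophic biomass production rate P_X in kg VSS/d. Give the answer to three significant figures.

P_X ≈ 901 kg VSS/d

Observed yield with endogenous decay: Y_obs = Y / (1 + k_d·θ_c) = 0.547 / (1 + 0.0641 × 11.5) = 0.547 / 1.737 = 0.3149 g VSS/g BOD₅.
Mass of BOD₅ removed per day: Q(S₀ − S) = 1390 × 2060 g/m³ = 2863 kg/d.
So the net sludge growth is P_X = 0.3149 × 2863 = 901.5 kg VSS/d.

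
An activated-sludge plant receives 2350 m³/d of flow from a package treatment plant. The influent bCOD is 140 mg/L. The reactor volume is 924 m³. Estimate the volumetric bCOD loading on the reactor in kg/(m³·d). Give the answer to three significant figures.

L_v ≈ 0.356 kg bCOD/(m³·d)

L_v = Q S₀ / V = 2350 × 140 × 10⁻³ / 924.0 = 0.3561 kg/(m³·d).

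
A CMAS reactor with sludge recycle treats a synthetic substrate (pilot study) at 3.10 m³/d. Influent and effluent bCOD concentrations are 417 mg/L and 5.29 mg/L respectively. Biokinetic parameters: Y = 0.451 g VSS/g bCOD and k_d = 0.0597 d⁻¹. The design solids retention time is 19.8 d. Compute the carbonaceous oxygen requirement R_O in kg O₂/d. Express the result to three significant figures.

R_O ≈ 0.902 kg O₂/d

The observed yield is Y_obs = Y/(1 + k_d·θ_c) = 0.451 / (1 + 0.0597 × 19.8) = 0.451 / 2.182 = 0.2067 g VSS per g bCOD removed.
Substrate removed = Q·(S₀ − S) = 3.10 m³/d × (417 − 5.29) g/m³ = 1.28×10^3 g/d = 1.276 kg/d.
P_X = Y_obs·Q·(S₀ − S) = 0.2067 × 1.276 = 0.2638 kg VSS/d.
Carbonaceous O₂ demand = substrate oxidised − cell-mass equivalent = 1.276 − 1.42 × 0.2638 = 0.9017 kg O₂/d.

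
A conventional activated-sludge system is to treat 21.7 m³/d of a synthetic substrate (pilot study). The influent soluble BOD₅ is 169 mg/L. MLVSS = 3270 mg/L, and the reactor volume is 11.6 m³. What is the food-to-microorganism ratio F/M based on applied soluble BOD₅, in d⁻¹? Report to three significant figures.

F/M ≈ 0.0967 d⁻¹

Food-to-microorganism ratio F/M = Q S₀ / (V X) = 21.7 × 169 / (11.60 × 3270) = 0.09668 d⁻¹.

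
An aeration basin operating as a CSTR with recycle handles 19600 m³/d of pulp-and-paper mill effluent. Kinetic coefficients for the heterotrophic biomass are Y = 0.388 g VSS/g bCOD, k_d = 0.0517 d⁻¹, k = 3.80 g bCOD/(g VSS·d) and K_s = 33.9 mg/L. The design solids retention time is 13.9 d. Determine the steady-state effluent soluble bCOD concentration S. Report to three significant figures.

S ≈ 3.10 mg/L

Effluent substrate depends only on kinetics and SRT: S = K_s(1 + k_d θ_c) / [θ_c(Yk − k_d) − 1] = 33.9 × (1 + 0.0517 × 13.9) / [13.9 × (0.388 × 3.80 − 0.0517) − 1] = 58.26 / 18.78 = 3.103 mg/L.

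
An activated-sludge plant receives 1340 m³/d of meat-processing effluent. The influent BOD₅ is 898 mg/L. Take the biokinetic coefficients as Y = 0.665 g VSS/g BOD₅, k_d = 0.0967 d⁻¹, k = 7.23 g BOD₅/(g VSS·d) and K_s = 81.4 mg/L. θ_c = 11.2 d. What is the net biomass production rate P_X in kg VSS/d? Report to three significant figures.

For a completely mixed reactor with recycle the Lawrence–McCarty relation gives S = K_s·(1 + k_d·θ_c) / [θ_c·(Y·k − k_d) − 1] = 81.4 × (1 + 0.0967 × 11.2) / [11.2 × (0.665 × 7.23 − 0.0967) − 1] = 169.6 / 51.77 = 3.275 mg/L.
The observed yield is Y_obs = Y/(1 + k_d·θ_c) = 0.665 / (1 + 0.0967 × 11.2) = 0.665 / 2.083 = 0.3192 g VSS per g BOD₅ removed.
Mass of BOD₅ removed per day: Q(S₀ − S) = 1340 × 894.7 g/m³ = 1199 kg/d.
Net biomass production P_X = Y_obs × Q·(S₀ − S) = 0.3192 × 1199 = 382.8 kg VSS/d.

P_X ≈ 383 kg VSS/d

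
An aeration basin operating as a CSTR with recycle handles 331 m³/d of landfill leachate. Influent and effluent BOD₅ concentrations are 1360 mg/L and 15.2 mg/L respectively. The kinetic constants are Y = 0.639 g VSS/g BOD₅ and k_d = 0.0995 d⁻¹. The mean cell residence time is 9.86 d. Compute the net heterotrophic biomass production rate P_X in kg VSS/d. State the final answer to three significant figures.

Y_obs = Y / (1 + k_d θ_c) = 0.639 / (1 + 0.0995 × 9.86) = 0.639 / 1.981 = 0.3226.
Mass of BOD₅ removed per day: Q(S₀ − S) = 331 × 1345 g/m³ = 445.1 kg/d.
So the net sludge growth is P_X = 0.3226 × 445.1 = 143.6 kg VSS/d.

P_X ≈ 144 kg VSS/d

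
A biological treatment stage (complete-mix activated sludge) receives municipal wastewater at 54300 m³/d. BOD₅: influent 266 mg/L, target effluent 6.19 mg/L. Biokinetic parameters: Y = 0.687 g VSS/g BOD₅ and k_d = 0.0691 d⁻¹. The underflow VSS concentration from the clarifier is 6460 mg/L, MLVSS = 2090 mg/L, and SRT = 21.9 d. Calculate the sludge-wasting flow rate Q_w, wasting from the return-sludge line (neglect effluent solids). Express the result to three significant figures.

Q_w ≈ 597 m³/d

Steady-state biomass mass balance: V·X·(1 + k_d·θ_c) = Y·Q·(S₀ − S)·θ_c, so V = 0.687 × 54300 × (266 − 6.19) × 21.9 / [2090 × (1 + 0.0691 × 21.9)] = 2.12×10^8 / 5253 = 40408 m³.
θ_c = V·X/(Q_w·X_r) when wasting from the recycle, so Q_w = V·X/(θ_c·X_r) = 40408 × 2090 / (21.9 × 6460) = 596.9 m³/d.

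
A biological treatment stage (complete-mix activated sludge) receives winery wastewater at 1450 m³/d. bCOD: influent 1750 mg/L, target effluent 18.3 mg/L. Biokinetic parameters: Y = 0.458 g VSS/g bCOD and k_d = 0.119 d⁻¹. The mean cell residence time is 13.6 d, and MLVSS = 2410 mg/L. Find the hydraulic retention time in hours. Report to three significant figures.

Steady-state biomass mass balance: V·X·(1 + k_d·θ_c) = Y·Q·(S₀ − S)·θ_c, so V = 0.458 × 1450 × (1750 − 18.3) × 13.6 / [2410 × (1 + 0.119 × 13.6)] = 1.56×10^7 / 6310 = 2479 m³.
HRT = V/Q = 2479 m³ / 1450 m³·d⁻¹ = 1.709 d × 24 = 41.02 h.

τ ≈ 41.0 h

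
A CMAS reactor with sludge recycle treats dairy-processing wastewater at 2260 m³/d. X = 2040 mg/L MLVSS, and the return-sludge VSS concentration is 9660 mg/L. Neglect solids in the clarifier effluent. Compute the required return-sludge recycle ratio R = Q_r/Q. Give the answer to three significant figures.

R ≈ 0.268

Solids balance on the clarifier gives (1+R)X = R·X_r, so R = X/(X_r − X) = 2040 / (9660 − 2040) = 0.2677.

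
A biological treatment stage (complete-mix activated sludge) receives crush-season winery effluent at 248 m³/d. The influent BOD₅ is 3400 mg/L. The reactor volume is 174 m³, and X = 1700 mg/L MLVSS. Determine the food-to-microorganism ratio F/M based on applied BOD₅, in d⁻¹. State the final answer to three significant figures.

F/M = Q·S₀ / (V·X) = 248 × 3400 / (174.0 × 1700) = 2.851 g BOD₅·(g VSS·d)⁻¹.

F/M ≈ 2.85 d⁻¹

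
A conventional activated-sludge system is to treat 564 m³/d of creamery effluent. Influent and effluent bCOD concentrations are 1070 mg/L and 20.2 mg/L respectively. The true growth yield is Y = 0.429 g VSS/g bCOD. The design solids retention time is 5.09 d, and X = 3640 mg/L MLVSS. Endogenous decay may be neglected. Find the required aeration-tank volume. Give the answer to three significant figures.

Biomass mass balance (decay neglected): V·X = Y·Q·(S₀ − S)·θ_c, so V = 0.429 × 564 × (1070 − 20.2) × 5.09 / 3640 = 355.2 m³.

V ≈ 355 m³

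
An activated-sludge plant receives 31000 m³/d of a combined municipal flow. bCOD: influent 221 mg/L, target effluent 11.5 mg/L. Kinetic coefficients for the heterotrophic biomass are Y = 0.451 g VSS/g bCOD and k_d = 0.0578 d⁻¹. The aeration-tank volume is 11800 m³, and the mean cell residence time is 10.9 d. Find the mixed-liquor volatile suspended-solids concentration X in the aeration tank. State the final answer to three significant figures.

X = Y·Q·ΔS·θ_c / [V·(1 + k_d θ_c)] = 0.451 × 31000 × (221 − 11.5) × 10.9 / [11800 × (1 + 0.0578 × 10.9)] = 1660 mg/L.

X ≈ 1660 mg/L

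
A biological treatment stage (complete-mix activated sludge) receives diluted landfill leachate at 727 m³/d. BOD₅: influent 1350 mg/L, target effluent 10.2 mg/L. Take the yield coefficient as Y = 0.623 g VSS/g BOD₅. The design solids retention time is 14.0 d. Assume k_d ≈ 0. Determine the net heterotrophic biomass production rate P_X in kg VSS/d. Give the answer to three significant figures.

Since k_d ≈ 0, Y_obs = Y = 0.623 g VSS/g BOD₅.
Q·(S₀ − S) = 727 × (1350 − 10.2) × 10⁻³ = 974.0 kg/d removed.
Net biomass production P_X = Y_obs × Q·(S₀ − S) = 0.6230 × 974.0 = 606.8 kg VSS/d.

P_X ≈ 607 kg VSS/d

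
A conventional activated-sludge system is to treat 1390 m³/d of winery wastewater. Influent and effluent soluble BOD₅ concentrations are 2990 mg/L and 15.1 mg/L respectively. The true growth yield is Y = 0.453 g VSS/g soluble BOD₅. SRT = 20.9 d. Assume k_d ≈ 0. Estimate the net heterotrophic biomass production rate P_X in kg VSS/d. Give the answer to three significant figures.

With endogenous decay neglected, the observed yield equals the true yield: Y_obs = Y = 0.453 g VSS/g soluble BOD₅.
ΔS = 2990 − 15.1 = 2975 mg/L, so the substrate removal rate is 1390 × 2975/1000 = 4135 kg soluble BOD₅/d.
P_X = Y_obs · Q(S₀ − S) = 0.4530 × 4135 = 1873 kg VSS/d.

P_X ≈ 1870 kg VSS/d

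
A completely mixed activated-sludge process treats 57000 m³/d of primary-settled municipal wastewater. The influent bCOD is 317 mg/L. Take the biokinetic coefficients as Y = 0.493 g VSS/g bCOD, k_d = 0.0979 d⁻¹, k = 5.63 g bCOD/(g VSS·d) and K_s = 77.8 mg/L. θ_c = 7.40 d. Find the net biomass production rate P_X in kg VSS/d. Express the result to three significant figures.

Effluent substrate depends only on kinetics and SRT: S = K_s(1 + k_d θ_c) / [θ_c(Yk − k_d) − 1] = 77.8 × (1 + 0.0979 × 7.40) / [7.40 × (0.493 × 5.63 − 0.0979) − 1] = 134.2 / 18.81 = 7.131 mg/L.
The observed yield is Y_obs = Y/(1 + k_d·θ_c) = 0.493 / (1 + 0.0979 × 7.40) = 0.493 / 1.724 = 0.2859 g VSS per g bCOD removed.
Mass of bCOD removed per day: Q(S₀ − S) = 57000 × 309.9 g/m³ = 17663 kg/d.
So the net sludge growth is P_X = 0.2859 × 17663 = 5049 kg VSS/d.

P_X ≈ 5050 kg VSS/d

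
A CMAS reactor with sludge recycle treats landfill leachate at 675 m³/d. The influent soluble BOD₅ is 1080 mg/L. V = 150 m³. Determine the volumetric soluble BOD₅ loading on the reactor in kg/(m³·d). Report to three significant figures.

L_v ≈ 4.86 kg soluble BOD₅/(m³·d)

L_v = Q S₀ / V = 675 × 1080 × 10⁻³ / 150.0 = 4.860 kg/(m³·d).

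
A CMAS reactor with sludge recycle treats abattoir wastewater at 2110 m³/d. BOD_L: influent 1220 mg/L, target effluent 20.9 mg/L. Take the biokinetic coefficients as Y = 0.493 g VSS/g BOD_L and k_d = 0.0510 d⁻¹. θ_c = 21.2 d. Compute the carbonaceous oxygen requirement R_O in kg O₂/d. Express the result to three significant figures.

R_O ≈ 1680 kg O₂/d

Correct the yield for decay: Y_obs = Y/(1 + k_d θ_c) = 0.493 / (1 + 0.0510 × 21.2) = 0.493 / 2.081 = 0.2369.
Mass of BOD_L removed per day: Q(S₀ − S) = 2110 × 1199 g/m³ = 2530 kg/d.
Net sludge production P_X = 0.2369 × 2530 = 599.3 kg VSS/d.
R_O = Q·ΔS − 1.42 P_X = 2530 − 851.1 = 1679 kg O₂/d.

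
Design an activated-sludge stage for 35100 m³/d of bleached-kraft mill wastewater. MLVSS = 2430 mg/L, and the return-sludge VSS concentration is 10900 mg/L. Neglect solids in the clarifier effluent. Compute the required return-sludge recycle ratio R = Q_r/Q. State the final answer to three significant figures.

R ≈ 0.287

Mass balance around the secondary clarifier (neglecting effluent solids): R = X / (X_r − X) = 2430 / (10900 − 2430) = 0.2869.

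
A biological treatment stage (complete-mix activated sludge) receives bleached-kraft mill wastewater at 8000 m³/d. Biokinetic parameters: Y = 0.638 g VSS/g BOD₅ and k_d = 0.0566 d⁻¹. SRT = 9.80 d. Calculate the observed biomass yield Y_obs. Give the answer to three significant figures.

Y_obs ≈ 0.410 g VSS/g BOD₅

Y_obs = Y / (1 + k_d θ_c) = 0.638 / (1 + 0.0566 × 9.80) = 0.638 / 1.555 = 0.4104.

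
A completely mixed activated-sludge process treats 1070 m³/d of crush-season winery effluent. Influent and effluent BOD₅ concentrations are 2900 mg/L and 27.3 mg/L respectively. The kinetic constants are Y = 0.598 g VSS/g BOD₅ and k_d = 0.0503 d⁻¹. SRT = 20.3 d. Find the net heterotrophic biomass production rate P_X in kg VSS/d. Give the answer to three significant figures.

The observed yield is Y_obs = Y/(1 + k_d·θ_c) = 0.598 / (1 + 0.0503 × 20.3) = 0.598 / 2.021 = 0.2959 g VSS per g BOD₅ removed.
ΔS = 2900 − 27.3 = 2873 mg/L, so the substrate removal rate is 1070 × 2873/1000 = 3074 kg BOD₅/d.
So the net sludge growth is P_X = 0.2959 × 3074 = 909.5 kg VSS/d.

P_X ≈ 909 kg VSS/d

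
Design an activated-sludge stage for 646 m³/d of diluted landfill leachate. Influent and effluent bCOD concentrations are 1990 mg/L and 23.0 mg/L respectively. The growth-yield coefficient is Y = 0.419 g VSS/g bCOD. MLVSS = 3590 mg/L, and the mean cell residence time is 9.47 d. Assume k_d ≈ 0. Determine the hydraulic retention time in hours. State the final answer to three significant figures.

τ ≈ 52.2 h

V·X = Y·Q·ΔS·θ_c gives V = 0.419 × 646 × (1990 − 23.0) × 9.47 / 3590 = 1404 m³.
Hydraulic retention time τ = V/Q = 1404 / 646 = 2.174 d = 52.18 h.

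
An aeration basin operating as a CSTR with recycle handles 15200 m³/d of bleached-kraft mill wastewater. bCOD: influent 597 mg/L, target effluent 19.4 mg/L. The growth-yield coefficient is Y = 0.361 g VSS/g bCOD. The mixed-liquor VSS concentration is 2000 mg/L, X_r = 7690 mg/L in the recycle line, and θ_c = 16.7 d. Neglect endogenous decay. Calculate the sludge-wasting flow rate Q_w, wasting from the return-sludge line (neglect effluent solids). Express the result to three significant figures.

Q_w ≈ 412 m³/d

With k_d = 0 the design equation reduces to V = Y Q (S₀−S) θ_c / X = 0.361 × 15200 × (597 − 19.4) × 16.7 / 2000 = 26465 m³.
Q_w = (V·X)/(θ_c X_r) = 26465 × 2000 / (16.7 × 7690) = 412.1 m³/d.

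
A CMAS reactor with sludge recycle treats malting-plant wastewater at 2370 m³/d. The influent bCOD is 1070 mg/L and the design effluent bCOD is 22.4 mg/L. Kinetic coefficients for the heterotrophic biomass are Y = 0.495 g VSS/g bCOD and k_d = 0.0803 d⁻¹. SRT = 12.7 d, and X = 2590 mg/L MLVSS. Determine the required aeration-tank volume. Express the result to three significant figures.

Steady-state biomass mass balance: V·X·(1 + k_d·θ_c) = Y·Q·(S₀ − S)·θ_c, so V = 0.495 × 2370 × (1070 − 22.4) × 12.7 / [2590 × (1 + 0.0803 × 12.7)] = 1.56×10^7 / 5231 = 2984 m³.

V ≈ 2980 m³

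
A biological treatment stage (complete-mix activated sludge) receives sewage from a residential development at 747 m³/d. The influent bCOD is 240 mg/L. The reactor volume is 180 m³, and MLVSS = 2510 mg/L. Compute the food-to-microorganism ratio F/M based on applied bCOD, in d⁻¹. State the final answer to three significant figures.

Food-to-microorganism ratio F/M = Q S₀ / (V X) = 747 × 240 / (180.0 × 2510) = 0.3968 d⁻¹.

F/M ≈ 0.397 d⁻¹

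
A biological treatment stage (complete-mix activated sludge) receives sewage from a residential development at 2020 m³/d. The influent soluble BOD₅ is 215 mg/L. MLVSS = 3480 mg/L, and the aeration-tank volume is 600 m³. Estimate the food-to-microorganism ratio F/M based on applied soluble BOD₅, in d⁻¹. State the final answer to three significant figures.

F/M ≈ 0.208 d⁻¹

Food-to-microorganism ratio F/M = Q S₀ / (V X) = 2020 × 215 / (600.0 × 3480) = 0.2080 d⁻¹.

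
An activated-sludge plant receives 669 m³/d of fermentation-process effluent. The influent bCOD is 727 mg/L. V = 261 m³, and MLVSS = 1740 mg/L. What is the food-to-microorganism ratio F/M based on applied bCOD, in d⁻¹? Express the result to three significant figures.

F/M = applied load / biomass = Q·S₀/(V·X) = 669 × 727 / (261.0 × 1740) = 1.071 d⁻¹.

F/M ≈ 1.07 d⁻¹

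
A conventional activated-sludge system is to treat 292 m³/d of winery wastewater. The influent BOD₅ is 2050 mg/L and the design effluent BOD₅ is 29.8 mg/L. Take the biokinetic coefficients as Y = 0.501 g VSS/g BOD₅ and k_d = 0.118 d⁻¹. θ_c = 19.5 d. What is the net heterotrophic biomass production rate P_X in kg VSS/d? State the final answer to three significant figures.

The observed yield is Y_obs = Y/(1 + k_d·θ_c) = 0.501 / (1 + 0.118 × 19.5) = 0.501 / 3.301 = 0.1518 g VSS per g BOD₅ removed.
Q·(S₀ − S) = 292 × (2050 − 29.8) × 10⁻³ = 589.9 kg/d removed.
Net biomass production P_X = Y_obs × Q·(S₀ − S) = 0.1518 × 589.9 = 89.53 kg VSS/d.

P_X ≈ 89.5 kg VSS/d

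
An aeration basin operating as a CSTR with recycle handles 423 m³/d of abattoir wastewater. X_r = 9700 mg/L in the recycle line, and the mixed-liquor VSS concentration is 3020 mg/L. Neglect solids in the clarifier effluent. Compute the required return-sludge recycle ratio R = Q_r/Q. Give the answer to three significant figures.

R = Q_r/Q = X/(X_r − X) = 3020 / (9700 − 3020) = 0.4521.

R ≈ 0.452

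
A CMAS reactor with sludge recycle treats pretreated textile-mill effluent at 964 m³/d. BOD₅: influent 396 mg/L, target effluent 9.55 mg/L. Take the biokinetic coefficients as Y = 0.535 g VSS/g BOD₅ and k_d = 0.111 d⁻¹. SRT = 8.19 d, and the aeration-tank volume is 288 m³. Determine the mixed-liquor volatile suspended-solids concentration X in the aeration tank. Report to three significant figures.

X ≈ 2970 mg/L

X = Y·Q·ΔS·θ_c / [V·(1 + k_d θ_c)] = 0.535 × 964 × (396 − 9.55) × 8.19 / [288 × (1 + 0.111 × 8.19)] = 2969 mg/L.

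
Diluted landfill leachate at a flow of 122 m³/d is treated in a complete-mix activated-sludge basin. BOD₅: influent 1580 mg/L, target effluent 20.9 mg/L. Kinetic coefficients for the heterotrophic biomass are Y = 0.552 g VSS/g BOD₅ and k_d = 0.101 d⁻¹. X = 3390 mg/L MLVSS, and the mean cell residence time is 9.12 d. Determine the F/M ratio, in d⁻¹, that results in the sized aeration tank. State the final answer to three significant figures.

F/M ≈ 0.387 d⁻¹

Rearranging the biomass balance for a CMAS with decay, V = Y·Q·ΔS·θ_c / [X·(1+k_d θ_c)] = 0.552 × 122 × (1580 − 20.9) × 9.12 / [3390 × (1 + 0.101 × 9.12)] = 9.58×10^5 / 6513 = 147.0 m³.
F/M = Q·S₀ / (V·X) = 122 × 1580 / (147.0 × 3390) = 0.3867 g BOD₅·(g VSS·d)⁻¹.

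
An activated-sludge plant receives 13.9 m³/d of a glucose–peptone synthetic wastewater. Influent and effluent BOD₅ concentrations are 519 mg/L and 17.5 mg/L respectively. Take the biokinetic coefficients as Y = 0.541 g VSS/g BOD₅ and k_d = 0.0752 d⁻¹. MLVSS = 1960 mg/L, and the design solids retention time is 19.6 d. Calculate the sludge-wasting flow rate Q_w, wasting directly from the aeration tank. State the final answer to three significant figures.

Q_w ≈ 0.778 m³/d

Steady-state biomass mass balance: V·X·(1 + k_d·θ_c) = Y·Q·(S₀ − S)·θ_c, so V = 0.541 × 13.9 × (519 − 17.5) × 19.6 / [1960 × (1 + 0.0752 × 19.6)] = 7.39×10^4 / 4849 = 15.24 m³.
With mixed-liquor wasting, θ_c = V/Q_w, so Q_w = V/θ_c = 15.24/19.6 = 0.7778 m³/d.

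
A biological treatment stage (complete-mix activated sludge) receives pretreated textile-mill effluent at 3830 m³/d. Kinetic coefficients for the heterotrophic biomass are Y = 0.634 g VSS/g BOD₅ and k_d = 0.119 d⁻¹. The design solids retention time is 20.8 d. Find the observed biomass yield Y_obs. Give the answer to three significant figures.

Y_obs ≈ 0.182 g VSS/g BOD₅

The observed yield is Y_obs = Y/(1 + k_d·θ_c) = 0.634 / (1 + 0.119 × 20.8) = 0.634 / 3.475 = 0.1824 g VSS per g BOD₅ removed.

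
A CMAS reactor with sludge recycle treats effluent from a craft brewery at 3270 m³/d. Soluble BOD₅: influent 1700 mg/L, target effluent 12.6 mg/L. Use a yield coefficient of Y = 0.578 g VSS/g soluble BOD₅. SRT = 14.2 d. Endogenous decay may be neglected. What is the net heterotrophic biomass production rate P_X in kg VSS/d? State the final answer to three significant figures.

P_X ≈ 3190 kg VSS/d

No decay correction is needed, so Y_obs = Y = 0.578.
ΔS = 1700 − 12.6 = 1687 mg/L, so the substrate removal rate is 3270 × 1687/1000 = 5518 kg soluble BOD₅/d.
Biomass produced: P_X = Y_obs·Q·ΔS = 0.5780 × 5518 ≈ 3189 kg VSS/d.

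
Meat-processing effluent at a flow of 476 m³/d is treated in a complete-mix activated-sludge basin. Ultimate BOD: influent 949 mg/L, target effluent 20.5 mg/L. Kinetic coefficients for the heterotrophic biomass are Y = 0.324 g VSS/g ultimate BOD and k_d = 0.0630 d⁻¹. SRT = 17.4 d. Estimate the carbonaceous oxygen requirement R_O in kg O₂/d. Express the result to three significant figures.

R_O ≈ 345 kg O₂/d

Correct the yield for decay: Y_obs = Y/(1 + k_d θ_c) = 0.324 / (1 + 0.0630 × 17.4) = 0.324 / 2.096 = 0.1546.
Q·(S₀ − S) = 476 × (949 − 20.5) × 10⁻³ = 442.0 kg/d removed.
Net sludge production P_X = 0.1546 × 442.0 = 68.31 kg VSS/d.
Carbonaceous O₂ demand = substrate oxidised − cell-mass equivalent = 442.0 − 1.42 × 68.31 = 345.0 kg O₂/d.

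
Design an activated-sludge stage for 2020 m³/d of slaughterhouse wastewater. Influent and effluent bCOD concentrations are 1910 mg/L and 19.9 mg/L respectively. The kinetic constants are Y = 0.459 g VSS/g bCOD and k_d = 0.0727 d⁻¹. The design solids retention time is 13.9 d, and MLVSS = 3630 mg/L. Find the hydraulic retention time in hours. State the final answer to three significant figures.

τ ≈ 39.7 h

Rearranging the biomass balance for a CMAS with decay, V = Y·Q·ΔS·θ_c / [X·(1+k_d θ_c)] = 0.459 × 2020 × (1910 − 19.9) × 13.9 / [3630 × (1 + 0.0727 × 13.9)] = 2.44×10^7 / 7298 = 3338 m³.
τ = V/Q = 3338/2020 = 1.652 d, or 39.66 h.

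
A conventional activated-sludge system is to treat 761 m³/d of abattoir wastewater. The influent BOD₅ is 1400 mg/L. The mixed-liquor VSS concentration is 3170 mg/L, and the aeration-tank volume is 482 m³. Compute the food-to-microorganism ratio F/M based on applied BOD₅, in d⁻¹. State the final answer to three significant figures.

F/M ≈ 0.697 d⁻¹

Food-to-microorganism ratio F/M = Q S₀ / (V X) = 761 × 1400 / (482.0 × 3170) = 0.6973 d⁻¹.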